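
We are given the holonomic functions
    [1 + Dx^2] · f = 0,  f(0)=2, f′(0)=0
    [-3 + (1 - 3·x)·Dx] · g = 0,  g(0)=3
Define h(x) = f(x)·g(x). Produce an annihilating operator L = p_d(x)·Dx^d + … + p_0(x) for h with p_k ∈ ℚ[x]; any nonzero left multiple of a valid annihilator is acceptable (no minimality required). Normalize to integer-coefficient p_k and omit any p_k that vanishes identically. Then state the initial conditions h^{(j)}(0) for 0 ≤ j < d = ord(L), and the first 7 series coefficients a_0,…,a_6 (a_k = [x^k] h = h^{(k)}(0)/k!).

f: a_k = 2, 0, -1, 0, 1/12, 0, -1/360, …
g: a_k = 3, 9, 27, 81, 243, 729, 2187, …
Product ⇒ symmetric product L₀, ord ≤ 2.
L = (-1 + 3·x) + 6·Dx + (-1 + 3·x)·Dx^2  (order 2).
h: a_k = 6, 18, 51, 153, 1837/4, 5511/4, 495989/120, …
ICs: h(0) = 6, h′(0) = 18.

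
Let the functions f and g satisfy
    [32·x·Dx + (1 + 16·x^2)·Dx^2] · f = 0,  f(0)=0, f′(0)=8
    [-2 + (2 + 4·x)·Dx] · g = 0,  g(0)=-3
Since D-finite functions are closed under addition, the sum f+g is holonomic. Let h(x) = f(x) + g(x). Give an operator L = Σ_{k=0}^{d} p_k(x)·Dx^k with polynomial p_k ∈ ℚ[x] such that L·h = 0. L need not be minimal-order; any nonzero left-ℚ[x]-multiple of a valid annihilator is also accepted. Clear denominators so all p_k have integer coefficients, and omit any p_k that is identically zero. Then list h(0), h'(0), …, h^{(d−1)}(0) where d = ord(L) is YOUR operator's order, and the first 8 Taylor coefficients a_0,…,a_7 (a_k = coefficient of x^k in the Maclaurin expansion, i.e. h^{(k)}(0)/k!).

L = (-32 - 160·x + 1536·x^2 + 1536·x^3)·Dx + (-35 - 128·x + 1312·x^2 + 6144·x^3 + 5376·x^4)·Dx^2 + (-1 + 30·x + 96·x^2 + 576·x^3 + 1792·x^4 + 1536·x^5)·Dx^3  (order 3).
h: a_k = -3, 5, 3/2, -265/6, 15/8, 16279/40, 63/16, -524981/112, …
ICs: h(0) = -3, h′(0) = 5, h′′(0) = 3.

f: a_k = 0, 8, 0, -128/3, 0, 2048/5, 0, -32768/7, …
g: a_k = -3, -3, 3/2, -3/2, 15/8, -21/8, 63/16, -99/16, …
Weyl lclm of L_f,L_g ⇒ L₀ (ord ≤ 3).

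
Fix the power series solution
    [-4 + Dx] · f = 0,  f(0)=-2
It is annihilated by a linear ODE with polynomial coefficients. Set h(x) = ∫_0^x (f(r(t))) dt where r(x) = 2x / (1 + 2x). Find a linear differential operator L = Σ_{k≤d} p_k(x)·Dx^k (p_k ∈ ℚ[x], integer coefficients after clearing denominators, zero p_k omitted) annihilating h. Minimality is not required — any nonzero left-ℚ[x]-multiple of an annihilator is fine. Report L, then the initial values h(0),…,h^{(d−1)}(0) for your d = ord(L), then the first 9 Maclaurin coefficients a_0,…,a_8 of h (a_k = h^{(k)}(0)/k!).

f: a_k = -2, -8, -16, -64/3, -64/3, -256/15, -512/45, -2048/315, -1024/315, …
Change of var in L_f (x↦r) gives L₀.
h=∫₀ˣh₀: take L = L₀·Dx.
L = -8·Dx + (1 + 4·x + 4·x^2)·Dx^2  (order 2).
h: a_k = 0, -2, -8, -32/3, 16/3, 128/15, -896/45, 5632/315, 2176/315, …
ICs: h(0) = 0, h′(0) = -2.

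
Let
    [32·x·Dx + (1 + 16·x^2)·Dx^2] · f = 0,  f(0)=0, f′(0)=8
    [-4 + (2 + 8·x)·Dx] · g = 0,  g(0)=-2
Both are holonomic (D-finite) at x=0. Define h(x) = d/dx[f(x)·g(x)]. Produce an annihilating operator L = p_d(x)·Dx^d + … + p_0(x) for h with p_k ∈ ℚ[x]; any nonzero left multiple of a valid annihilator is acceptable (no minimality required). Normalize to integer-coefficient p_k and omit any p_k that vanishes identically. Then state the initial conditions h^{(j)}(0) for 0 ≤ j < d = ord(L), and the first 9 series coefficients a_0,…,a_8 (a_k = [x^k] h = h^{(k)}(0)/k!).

L = (20 + 640·x + 128·x^2 - 6144·x^3 - 3072·x^4) + (28 + 336·x + 1152·x^2 - 3584·x^3 - 21504·x^4 - 12288·x^5)·Dx + (3 + 8·x - 48·x^2 - 256·x^3 - 1792·x^4 - 6144·x^5 - 4096·x^6)·Dx^2  (order 2).
h: a_k = -16, -64, 352, 1280/3, -12448/3, -52352/5, 1206592/15, 11435008/105, -7590304/7, …
ICs: h(0) = -16, h′(0) = -64.

f: a_k = 0, 8, 0, -128/3, 0, 2048/5, 0, -32768/7, 0, …
g: a_k = -2, -4, 4, -8, 20, -56, 168, -528, 1716, …
f·g: L₀ = L_f ⊗_s L_g, ord ≤ 2·1.
Differentiate: ansatz ord ≤ ord L₀ ⇒ L.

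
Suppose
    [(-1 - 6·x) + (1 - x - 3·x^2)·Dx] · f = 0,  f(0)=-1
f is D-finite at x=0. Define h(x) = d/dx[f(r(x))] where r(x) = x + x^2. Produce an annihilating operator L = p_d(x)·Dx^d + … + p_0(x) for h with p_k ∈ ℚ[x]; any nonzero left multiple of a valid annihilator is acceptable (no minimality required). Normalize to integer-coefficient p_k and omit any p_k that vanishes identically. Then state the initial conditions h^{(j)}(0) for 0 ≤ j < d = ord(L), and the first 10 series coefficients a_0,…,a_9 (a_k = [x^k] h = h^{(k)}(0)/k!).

L = (10 + 60·x + 168·x^2 + 396·x^3 + 648·x^4 + 540·x^5 + 180·x^6) + (-1 - 7·x - 6·x^2 + 44·x^3 + 135·x^4 + 180·x^5 + 126·x^6 + 36·x^7)·Dx  (order 1).
h: a_k = -1, -10, -45, -176, -685, -2508, -8925, -31208, -107280, -364280, …
ICs: h(0) = -1.

f: a_k = -1, -1, -4, -7, -19, -40, -97, -217, -508, -1159, …
h₀=f(r): pull back L_f along r ⇒ L₀.
h=h₀': d/dx-closure on L₀ ⇒ L.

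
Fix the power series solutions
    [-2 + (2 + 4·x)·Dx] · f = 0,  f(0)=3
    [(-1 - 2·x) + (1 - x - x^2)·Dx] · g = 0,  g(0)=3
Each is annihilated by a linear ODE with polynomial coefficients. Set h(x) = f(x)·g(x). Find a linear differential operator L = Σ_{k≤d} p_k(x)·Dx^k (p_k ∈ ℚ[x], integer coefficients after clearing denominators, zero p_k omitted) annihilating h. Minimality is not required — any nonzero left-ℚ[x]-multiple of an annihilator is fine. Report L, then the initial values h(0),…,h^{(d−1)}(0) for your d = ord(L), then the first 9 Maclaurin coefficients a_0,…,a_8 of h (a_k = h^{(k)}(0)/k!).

f: a_k = 3, 3, -3/2, 3/2, -15/8, 21/8, -63/16, 99/16, -1287/128, …
g: a_k = 3, 3, 6, 9, 15, 24, 39, 63, 102, …
L₀ := L_f ⊗_s L_g (sym. prod.), ord ≤ 1.
L = (2 + 3·x + 3·x^2) + (-1 - x + 3·x^2 + 2·x^3)·Dx  (order 1).
h: a_k = 9, 18, 45/2, 45, 495/8, 459/4, 2637/16, 2385/8, 55395/128, …
ICs: h(0) = 9.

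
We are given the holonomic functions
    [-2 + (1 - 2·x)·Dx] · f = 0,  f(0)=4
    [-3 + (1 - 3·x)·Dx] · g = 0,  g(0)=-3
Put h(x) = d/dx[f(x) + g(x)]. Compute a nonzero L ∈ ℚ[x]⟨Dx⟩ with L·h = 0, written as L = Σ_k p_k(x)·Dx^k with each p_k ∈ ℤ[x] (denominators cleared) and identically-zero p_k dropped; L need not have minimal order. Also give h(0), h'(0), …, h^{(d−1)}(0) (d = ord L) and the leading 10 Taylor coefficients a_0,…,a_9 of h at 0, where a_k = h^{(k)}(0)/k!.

L = 36 + (-15 + 36·x)·Dx + (1 - 5·x + 6·x^2)·Dx^2  (order 2).
h: a_k = -1, -22, -147, -716, -3005, -11586, -42343, -149272, -513009, -1730510, …
ICs: h(0) = -1, h′(0) = -22.

f: a_k = 4, 8, 16, 32, 64, 128, 256, 512, 1024, 2048, …
g: a_k = -3, -9, -27, -81, -243, -729, -2187, -6561, -19683, -59049, …
f+g: L₀ = lclm(L_f,L_g), ord ≤ 1+1.
h₀' ⇒ L via d/dx closure of L₀.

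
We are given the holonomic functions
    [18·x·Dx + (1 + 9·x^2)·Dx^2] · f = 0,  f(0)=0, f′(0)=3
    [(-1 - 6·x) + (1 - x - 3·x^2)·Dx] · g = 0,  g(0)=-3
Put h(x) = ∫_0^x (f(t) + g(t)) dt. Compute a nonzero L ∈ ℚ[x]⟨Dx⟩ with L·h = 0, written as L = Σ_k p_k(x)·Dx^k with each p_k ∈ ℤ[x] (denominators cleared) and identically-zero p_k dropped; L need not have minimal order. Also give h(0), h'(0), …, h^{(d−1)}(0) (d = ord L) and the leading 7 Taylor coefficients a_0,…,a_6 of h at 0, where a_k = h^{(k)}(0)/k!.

L = (72 - 288·x - 4428·x^2 - 9720·x^3 - 33534·x^4 - 13122·x^6)·Dx^2 + (-30 - 180·x - 144·x^2 - 1728·x^3 - 9153·x^4 - 23814·x^5 - 2187·x^6 - 13122·x^7)·Dx^3 + (4 + 14·x + 114·x^2 - 36·x^3 + 459·x^4 - 1539·x^5 - 2430·x^6 - 729·x^7 - 2187·x^8)·Dx^4  (order 4).
h: a_k = 0, -3, 0, -4, -15/2, -57/5, -119/10, …
ICs: h(0) = 0, h′(0) = -3, h′′(0) = 0, h′′′(0) = -24.

f: a_k = 0, 3, 0, -9, 0, 243/5, 0, …
g: a_k = -3, -3, -12, -21, -57, -120, -291, …
Sum ⇒ L₀ = lclm(L_f,L_g) in ℚ(x)⟨Dx⟩.
Integrate: L := L₀·Dx.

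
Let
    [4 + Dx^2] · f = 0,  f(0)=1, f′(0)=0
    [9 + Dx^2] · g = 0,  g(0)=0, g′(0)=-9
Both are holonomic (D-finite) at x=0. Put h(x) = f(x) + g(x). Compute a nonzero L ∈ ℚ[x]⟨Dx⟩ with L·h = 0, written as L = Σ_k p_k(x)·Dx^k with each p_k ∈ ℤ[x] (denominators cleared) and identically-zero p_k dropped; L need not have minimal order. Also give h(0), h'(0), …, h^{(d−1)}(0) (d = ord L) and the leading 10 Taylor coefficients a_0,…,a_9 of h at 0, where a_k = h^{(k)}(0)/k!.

f: a_k = 1, 0, -2, 0, 2/3, 0, -4/45, 0, 2/315, 0, …
g: a_k = 0, -9, 0, 27/2, 0, -243/40, 0, 729/560, 0, -729/4480, …
f+g: L₀ = lclm(L_f,L_g), ord ≤ 2+2.
L = 36 + 13·Dx^2 + Dx^4  (order 4).
h: a_k = 1, -9, -2, 27/2, 2/3, -243/40, -4/45, 729/560, 2/315, -729/4480, …
ICs: h(0) = 1, h′(0) = -9, h′′(0) = -4, h′′′(0) = 81.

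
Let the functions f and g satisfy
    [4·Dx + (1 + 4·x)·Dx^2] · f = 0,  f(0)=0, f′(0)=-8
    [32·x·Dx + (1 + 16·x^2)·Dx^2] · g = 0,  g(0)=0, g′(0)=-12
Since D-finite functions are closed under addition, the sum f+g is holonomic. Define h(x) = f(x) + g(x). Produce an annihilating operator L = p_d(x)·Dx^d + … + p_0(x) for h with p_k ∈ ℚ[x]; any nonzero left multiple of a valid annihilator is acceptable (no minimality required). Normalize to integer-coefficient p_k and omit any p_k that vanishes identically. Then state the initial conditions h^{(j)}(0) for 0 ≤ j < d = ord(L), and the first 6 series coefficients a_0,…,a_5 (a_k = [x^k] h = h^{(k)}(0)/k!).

L = (-32 - 384·x + 1536·x^2 + 2048·x^3)·Dx + (-16 - 64·x + 3072·x^3 + 4096·x^4)·Dx^2 + (-1 + 4·x + 32·x^2 + 128·x^3 + 768·x^4 + 1024·x^5)·Dx^3  (order 3).
h: a_k = 0, -20, 16, 64/3, 128, -1024, …
ICs: h(0) = 0, h′(0) = -20, h′′(0) = 32.

f: a_k = 0, -8, 16, -128/3, 128, -2048/5, …
g: a_k = 0, -12, 0, 64, 0, -3072/5, …
h₀=f+g: left-lcm gives L₀, ord ≤ 4.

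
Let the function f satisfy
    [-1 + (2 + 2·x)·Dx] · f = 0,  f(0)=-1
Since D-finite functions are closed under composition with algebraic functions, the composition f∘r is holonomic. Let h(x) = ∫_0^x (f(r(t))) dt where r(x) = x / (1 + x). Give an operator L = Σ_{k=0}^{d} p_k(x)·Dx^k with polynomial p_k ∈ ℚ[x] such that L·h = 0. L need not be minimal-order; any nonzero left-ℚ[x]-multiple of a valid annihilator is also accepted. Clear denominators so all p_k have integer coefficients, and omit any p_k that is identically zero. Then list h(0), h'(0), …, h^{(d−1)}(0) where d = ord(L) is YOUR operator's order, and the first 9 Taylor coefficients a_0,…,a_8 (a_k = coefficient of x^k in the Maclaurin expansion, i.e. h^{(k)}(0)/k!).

f: a_k = -1, -1/2, 1/8, -1/16, 5/128, -7/256, 21/1024, -33/2048, 429/32768, …
Substitute x→r, Dx→(1/r')Dx; clear ⇒ L₀.
∫: right-multiply L₀ by Dx.
L = -Dx + (2 + 6·x + 4·x^2)·Dx^2  (order 2).
h: a_k = 0, -1, -1/4, 5/24, -13/64, 141/640, -133/512, 2353/7168, -7205/16384, …
ICs: h(0) = 0, h′(0) = -1.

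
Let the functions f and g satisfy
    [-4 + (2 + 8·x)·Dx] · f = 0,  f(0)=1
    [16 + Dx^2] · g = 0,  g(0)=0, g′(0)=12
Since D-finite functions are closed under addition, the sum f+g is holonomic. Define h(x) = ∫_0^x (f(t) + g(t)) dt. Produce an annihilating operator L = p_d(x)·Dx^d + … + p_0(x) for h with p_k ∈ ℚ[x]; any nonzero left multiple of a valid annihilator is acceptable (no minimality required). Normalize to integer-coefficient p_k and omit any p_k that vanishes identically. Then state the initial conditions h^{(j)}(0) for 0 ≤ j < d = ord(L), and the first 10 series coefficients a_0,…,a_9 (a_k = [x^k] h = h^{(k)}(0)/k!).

L = (-224 - 1024·x - 2048·x^2)·Dx + (48 + 704·x + 3072·x^2 + 4096·x^3)·Dx^2 + (-14 - 64·x - 128·x^2)·Dx^3 + (3 + 44·x + 192·x^2 + 256·x^3)·Dx^4  (order 4).
h: a_k = 0, 1, 7, -2/3, -7, -2, 134/15, -12, 3337/105, -286/3, …
ICs: h(0) = 0, h′(0) = 1, h′′(0) = 14, h′′′(0) = -4.

f: a_k = 1, 2, -2, 4, -10, 28, -84, 264, -858, 2860, …
g: a_k = 0, 12, 0, -32, 0, 128/5, 0, -1024/105, 0, 2048/945, …
f+g: L₀ = lclm(L_f,L_g), ord ≤ 1+2.
∫: right-multiply L₀ by Dx.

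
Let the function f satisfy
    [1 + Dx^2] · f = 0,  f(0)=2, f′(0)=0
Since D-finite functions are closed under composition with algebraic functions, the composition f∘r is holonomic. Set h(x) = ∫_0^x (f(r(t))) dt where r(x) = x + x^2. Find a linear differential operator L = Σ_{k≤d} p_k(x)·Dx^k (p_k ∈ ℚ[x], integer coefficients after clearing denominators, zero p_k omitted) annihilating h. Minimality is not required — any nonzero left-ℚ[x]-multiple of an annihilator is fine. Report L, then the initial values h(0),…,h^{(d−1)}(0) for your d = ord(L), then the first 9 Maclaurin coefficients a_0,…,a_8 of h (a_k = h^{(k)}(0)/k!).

f: a_k = 2, 0, -1, 0, 1/12, 0, -1/360, 0, 1/20160, …
Substitute x→r, Dx→(1/r')Dx; clear ⇒ L₀.
∫: right-multiply L₀ by Dx.
L = (1 + 6·x + 12·x^2 + 8·x^3)·Dx - 2·Dx^2 + (1 + 2·x)·Dx^3  (order 3).
h: a_k = 0, 2, 0, -1/3, -1/2, -11/60, 1/18, 179/2520, 19/480, …
ICs: h(0) = 0, h′(0) = 2, h′′(0) = 0.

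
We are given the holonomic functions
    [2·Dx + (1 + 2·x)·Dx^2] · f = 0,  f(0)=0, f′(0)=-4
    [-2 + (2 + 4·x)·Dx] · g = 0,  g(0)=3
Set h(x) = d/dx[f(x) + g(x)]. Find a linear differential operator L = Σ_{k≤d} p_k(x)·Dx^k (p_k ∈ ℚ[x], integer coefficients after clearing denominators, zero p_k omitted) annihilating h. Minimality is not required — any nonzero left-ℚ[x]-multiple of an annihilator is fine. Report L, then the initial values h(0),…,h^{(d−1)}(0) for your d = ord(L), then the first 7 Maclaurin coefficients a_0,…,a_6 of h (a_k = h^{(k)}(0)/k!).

L = 2 + (5 + 10·x)·Dx + (1 + 4·x + 4·x^2)·Dx^2  (order 2).
h: a_k = -1, 5, -23/2, 49/2, -407/8, 835/8, -3403/16, …
ICs: h(0) = -1, h′(0) = 5.

f: a_k = 0, -4, 4, -16/3, 8, -64/5, 64/3, …
g: a_k = 3, 3, -3/2, 3/2, -15/8, 21/8, -63/16, …
Sum ⇒ L₀ = lclm(L_f,L_g) in ℚ(x)⟨Dx⟩.
h=h₀': d/dx-closure on L₀ ⇒ L.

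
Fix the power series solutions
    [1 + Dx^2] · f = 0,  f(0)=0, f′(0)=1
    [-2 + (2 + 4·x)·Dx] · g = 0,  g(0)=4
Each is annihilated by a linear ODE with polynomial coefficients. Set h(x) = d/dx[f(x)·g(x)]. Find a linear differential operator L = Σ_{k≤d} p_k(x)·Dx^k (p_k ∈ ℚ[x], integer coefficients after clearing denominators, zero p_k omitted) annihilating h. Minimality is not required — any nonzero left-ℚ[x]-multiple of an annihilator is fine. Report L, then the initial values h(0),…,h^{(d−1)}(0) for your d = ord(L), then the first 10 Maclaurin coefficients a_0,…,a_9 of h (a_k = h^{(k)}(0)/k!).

f: a_k = 0, 1, 0, -1/6, 0, 1/120, 0, -1/5040, 0, 1/362880, …
g: a_k = 4, 4, -2, 2, -5/2, 7/2, -21/4, 33/4, -429/32, 715/32, …
h₀=f·g: eliminate ⇒ L₀, order ≤ 2·1.
h=h₀': d/dx-closure on L₀ ⇒ L.
L = (2 + 12·x + 16·x^2 + 8·x^3 + 4·x^4) + (1 - 6·x^2 - 4·x^3)·Dx + (1 + 5·x + 9·x^2 + 8·x^3 + 4·x^4)·Dx^2  (order 2).
h: a_k = 4, 8, -8, 16/3, -32/3, 96/5, -1528/45, 3872/63, -35584/315, 17008/81, …
ICs: h(0) = 4, h′(0) = 8.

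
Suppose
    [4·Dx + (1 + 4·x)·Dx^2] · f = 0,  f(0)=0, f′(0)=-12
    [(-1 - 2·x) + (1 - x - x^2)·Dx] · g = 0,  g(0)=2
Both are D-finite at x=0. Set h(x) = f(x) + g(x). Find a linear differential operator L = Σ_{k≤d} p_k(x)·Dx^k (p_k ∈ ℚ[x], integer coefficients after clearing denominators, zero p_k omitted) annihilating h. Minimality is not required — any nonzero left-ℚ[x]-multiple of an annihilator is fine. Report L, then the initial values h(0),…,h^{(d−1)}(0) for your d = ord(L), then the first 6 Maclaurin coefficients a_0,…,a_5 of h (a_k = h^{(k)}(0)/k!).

f: a_k = 0, -12, 24, -64, 192, -3072/5, …
g: a_k = 2, 2, 4, 6, 10, 16, …
Weyl lclm of L_f,L_g ⇒ L₀ (ord ≤ 3).
L = (-100 - 272·x - 392·x^2 - 144·x^3 - 96·x^4)·Dx + (7 - 96·x - 434·x^2 - 540·x^3 - 304·x^4 - 160·x^5)·Dx^2 + (4 + 25·x + 28·x^2 - 46·x^3 - 73·x^4 - 76·x^5 - 32·x^6)·Dx^3  (order 3).
h: a_k = 2, -10, 28, -58, 202, -2992/5, …
ICs: h(0) = 2, h′(0) = -10, h′′(0) = 56.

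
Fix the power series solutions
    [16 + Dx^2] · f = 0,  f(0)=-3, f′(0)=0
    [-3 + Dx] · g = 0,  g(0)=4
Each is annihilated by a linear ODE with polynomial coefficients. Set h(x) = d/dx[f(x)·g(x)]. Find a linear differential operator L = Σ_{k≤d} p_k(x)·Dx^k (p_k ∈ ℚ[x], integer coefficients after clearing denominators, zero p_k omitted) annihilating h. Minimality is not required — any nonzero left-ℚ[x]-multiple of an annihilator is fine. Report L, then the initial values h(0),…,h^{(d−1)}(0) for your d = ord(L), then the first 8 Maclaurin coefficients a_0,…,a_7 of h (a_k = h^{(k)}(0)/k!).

f: a_k = -3, 0, 24, 0, -32, 0, 256/15, 0, …
g: a_k = 4, 12, 18, 18, 27/2, 81/10, 81/20, 243/140, …
h₀=f·g: eliminate ⇒ L₀, order ≤ 2·1.
Differentiate: ansatz ord ≤ ord L₀ ⇒ L.
L = 25 - 6·Dx + Dx^2  (order 2).
h: a_k = -36, 84, 702, 1054, 237/2, -11753/10, -25481/20, -164833/420, …
ICs: h(0) = -36, h′(0) = 84.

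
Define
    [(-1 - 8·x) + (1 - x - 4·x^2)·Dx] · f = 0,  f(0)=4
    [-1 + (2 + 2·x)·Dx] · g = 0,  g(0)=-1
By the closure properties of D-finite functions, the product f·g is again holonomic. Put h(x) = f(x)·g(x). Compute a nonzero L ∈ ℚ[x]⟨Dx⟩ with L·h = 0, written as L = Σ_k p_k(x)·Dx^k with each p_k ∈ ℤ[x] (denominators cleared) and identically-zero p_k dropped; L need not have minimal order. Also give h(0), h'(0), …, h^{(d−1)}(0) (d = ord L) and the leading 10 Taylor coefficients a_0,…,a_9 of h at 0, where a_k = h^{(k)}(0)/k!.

L = (3 + 17·x + 12·x^2) + (-2 + 10·x^2 + 8·x^3)·Dx  (order 1).
h: a_k = -4, -6, -43/2, -183/4, -4211/32, -20141/64, -215295/256, -1075135/512, -44759491/8192, -227136977/16384, …
ICs: h(0) = -4.

f: a_k = 4, 4, 20, 36, 116, 260, 724, 1764, 4660, 11716, …
g: a_k = -1, -1/2, 1/8, -1/16, 5/128, -7/256, 21/1024, -33/2048, 429/32768, -715/65536, …
Product ⇒ symmetric product L₀, ord ≤ 1.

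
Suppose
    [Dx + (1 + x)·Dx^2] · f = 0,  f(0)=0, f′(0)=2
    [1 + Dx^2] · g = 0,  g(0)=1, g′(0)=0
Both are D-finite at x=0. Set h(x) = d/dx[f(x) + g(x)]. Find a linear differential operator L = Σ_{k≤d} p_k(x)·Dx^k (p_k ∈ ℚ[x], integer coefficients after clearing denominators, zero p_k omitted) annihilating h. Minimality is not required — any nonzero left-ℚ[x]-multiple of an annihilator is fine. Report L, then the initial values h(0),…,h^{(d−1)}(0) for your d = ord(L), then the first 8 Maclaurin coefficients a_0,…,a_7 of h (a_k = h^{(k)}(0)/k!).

L = (7 + 2·x + x^2) + (3 + 5·x + 3·x^2 + x^3)·Dx + (7 + 2·x + x^2)·Dx^2 + (3 + 5·x + 3·x^2 + x^3)·Dx^3  (order 3).
h: a_k = 2, -3, 2, -11/6, 2, -241/120, 2, -10079/5040, …
ICs: h(0) = 2, h′(0) = -3, h′′(0) = 4.

f: a_k = 0, 2, -1, 2/3, -1/2, 2/5, -1/3, 2/7, …
g: a_k = 1, 0, -1/2, 0, 1/24, 0, -1/720, 0, …
h₀=f+g: left-lcm gives L₀, ord ≤ 4.
h=h₀': d/dx-closure on L₀ ⇒ L.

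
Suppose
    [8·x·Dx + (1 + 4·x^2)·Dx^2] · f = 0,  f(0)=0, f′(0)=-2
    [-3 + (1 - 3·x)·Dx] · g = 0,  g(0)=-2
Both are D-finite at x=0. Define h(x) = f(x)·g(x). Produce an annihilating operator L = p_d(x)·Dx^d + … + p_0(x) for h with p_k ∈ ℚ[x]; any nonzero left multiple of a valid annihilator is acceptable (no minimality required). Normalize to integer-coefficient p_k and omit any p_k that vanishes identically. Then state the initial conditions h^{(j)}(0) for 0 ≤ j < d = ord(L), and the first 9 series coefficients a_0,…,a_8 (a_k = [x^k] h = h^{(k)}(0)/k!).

f: a_k = 0, -2, 0, 8/3, 0, -32/5, 0, 128/7, 0, …
g: a_k = -2, -6, -18, -54, -162, -486, -1458, -4374, -13122, …
f·g: L₀ = L_f ⊗_s L_g, ord ≤ 2·1.
L = 24·x + (6 - 8·x + 48·x^2)·Dx + (-1 + 3·x - 4·x^2 + 12·x^3)·Dx^2  (order 2).
h: a_k = 0, 4, 12, 92/3, 92, 1444/5, 4332/5, 89692/35, 269076/35, …
ICs: h(0) = 0, h′(0) = 4.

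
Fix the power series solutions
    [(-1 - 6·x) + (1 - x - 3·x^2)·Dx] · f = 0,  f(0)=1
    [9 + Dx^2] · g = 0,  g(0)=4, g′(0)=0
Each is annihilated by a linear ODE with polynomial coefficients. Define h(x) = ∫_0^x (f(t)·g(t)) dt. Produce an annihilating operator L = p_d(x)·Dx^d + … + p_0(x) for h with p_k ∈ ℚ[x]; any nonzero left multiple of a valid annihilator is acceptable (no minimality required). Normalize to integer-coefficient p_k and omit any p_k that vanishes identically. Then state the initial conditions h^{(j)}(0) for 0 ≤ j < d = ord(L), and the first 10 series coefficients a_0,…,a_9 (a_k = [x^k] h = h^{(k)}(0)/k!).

L = (-3 + 9·x + 27·x^2)·Dx + (2 + 12·x)·Dx^2 + (-1 + x + 3·x^2)·Dx^3  (order 3).
h: a_k = 0, 4, 2, -2/3, 5/2, 7/2, 95/12, 1919/140, 4769/160, 118037/2016, …
ICs: h(0) = 0, h′(0) = 4, h′′(0) = 4.

f: a_k = 1, 1, 4, 7, 19, 40, 97, 217, 508, 1159, …
g: a_k = 4, 0, -18, 0, 27/2, 0, -81/20, 0, 729/1120, 0, …
Sym-product of L_f,L_g gives L₀ (≤ ord 2).
h=∫₀ˣh₀: take L = L₀·Dx.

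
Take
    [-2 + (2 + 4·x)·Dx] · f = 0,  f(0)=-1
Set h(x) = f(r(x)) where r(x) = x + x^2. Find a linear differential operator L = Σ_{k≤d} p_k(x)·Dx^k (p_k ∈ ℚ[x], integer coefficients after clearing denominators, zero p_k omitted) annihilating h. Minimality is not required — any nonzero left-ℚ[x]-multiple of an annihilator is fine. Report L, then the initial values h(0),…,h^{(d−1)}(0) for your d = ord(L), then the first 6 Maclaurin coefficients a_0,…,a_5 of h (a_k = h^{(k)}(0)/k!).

f: a_k = -1, -1, 1/2, -1/2, 5/8, -7/8, …
f∘r: x↦r, Dx↦Dx/r' in L_f ⇒ L₀.
L = (-1 - 2·x) + (1 + 2·x + 2·x^2)·Dx  (order 1).
h: a_k = -1, -1, -1/2, 1/2, -3/8, 1/8, …
ICs: h(0) = -1.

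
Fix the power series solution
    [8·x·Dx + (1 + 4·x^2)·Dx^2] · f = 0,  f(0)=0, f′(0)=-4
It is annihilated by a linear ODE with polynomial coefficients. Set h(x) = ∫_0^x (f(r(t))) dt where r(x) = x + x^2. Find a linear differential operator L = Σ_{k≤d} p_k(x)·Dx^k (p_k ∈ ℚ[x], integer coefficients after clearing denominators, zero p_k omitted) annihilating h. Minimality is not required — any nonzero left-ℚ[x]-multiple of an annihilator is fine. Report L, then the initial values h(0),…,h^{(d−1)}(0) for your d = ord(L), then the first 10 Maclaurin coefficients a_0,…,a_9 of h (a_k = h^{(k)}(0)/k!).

f: a_k = 0, -4, 0, 16/3, 0, -64/5, 0, 256/7, 0, -1024/9, …
f∘r: x↦r, Dx↦Dx/r' in L_f ⇒ L₀.
Integrate: L := L₀·Dx.
L = (-2 + 8·x + 32·x^2 + 48·x^3 + 24·x^4)·Dx^2 + (1 + 2·x + 4·x^2 + 16·x^3 + 20·x^4 + 8·x^5)·Dx^3  (order 3).
h: a_k = 0, 0, -2, -4/3, 4/3, 16/5, 8/15, -176/21, -80/7, 128/9, …
ICs: h(0) = 0, h′(0) = 0, h′′(0) = -4.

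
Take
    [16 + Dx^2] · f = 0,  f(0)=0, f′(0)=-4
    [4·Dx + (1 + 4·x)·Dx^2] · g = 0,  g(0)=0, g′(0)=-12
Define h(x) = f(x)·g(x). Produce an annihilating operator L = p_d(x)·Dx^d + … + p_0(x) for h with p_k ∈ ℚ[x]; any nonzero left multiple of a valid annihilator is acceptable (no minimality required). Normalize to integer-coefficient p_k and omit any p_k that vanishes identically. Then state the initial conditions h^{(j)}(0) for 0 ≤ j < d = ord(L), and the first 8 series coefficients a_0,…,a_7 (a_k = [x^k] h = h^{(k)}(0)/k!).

L = (-768 + 6144·x + 77824·x^2 + 262144·x^3 + 262144·x^4) + (256 + 5120·x + 24576·x^2 + 32768·x^3)·Dx + (1280·x + 10752·x^2 + 32768·x^3 + 32768·x^4)·Dx^2 + (16 + 320·x + 1536·x^2 + 2048·x^3)·Dx^3 + (3 + 56·x + 368·x^2 + 1024·x^3 + 1024·x^4)·Dx^4  (order 4).
h: a_k = 0, 0, 48, -96, 128, -512, 5632/3, -31744/5, …
ICs: h(0) = 0, h′(0) = 0, h′′(0) = 96, h′′′(0) = -576.

f: a_k = 0, -4, 0, 32/3, 0, -128/15, 0, 1024/315, …
g: a_k = 0, -12, 24, -64, 192, -3072/5, 2048, -49152/7, …
h₀=f·g: eliminate ⇒ L₀, order ≤ 2·2.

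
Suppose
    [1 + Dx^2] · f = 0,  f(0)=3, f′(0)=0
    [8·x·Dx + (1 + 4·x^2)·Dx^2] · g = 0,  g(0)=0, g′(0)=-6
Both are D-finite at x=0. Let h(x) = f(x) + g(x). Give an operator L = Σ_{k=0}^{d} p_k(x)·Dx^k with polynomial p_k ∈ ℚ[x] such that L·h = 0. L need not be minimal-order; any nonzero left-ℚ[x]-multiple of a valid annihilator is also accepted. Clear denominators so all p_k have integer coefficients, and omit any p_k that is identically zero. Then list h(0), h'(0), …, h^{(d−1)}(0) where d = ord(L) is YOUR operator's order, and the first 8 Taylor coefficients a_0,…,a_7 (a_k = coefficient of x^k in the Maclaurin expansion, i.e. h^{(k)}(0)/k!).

f: a_k = 3, 0, -3/2, 0, 1/8, 0, -1/240, 0, …
g: a_k = 0, -6, 0, 8, 0, -96/5, 0, 384/7, …
h₀=f+g: left-lcm gives L₀, ord ≤ 4.
L = (-376·x + 1600·x^3 + 128·x^5)·Dx + (-7 + 76·x^2 + 432·x^4 + 64·x^6)·Dx^2 + (-376·x + 1600·x^3 + 128·x^5)·Dx^3 + (-7 + 76·x^2 + 432·x^4 + 64·x^6)·Dx^4  (order 4).
h: a_k = 3, -6, -3/2, 8, 1/8, -96/5, -1/240, 384/7, …
ICs: h(0) = 3, h′(0) = -6, h′′(0) = -3, h′′′(0) = 48.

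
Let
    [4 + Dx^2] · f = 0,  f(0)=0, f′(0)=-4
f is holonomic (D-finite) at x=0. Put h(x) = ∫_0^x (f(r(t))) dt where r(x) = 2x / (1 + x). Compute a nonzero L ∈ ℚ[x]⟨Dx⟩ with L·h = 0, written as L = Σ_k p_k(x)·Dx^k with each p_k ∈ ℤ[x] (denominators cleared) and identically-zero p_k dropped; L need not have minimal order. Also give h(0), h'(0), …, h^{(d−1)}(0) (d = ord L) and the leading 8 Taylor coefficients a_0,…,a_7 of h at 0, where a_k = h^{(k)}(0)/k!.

f: a_k = 0, -4, 0, 8/3, 0, -8/15, 0, 16/315, …
L₀ from L_f via x↦r, Dx↦r'^{-1}Dx.
∫: right-multiply L₀ by Dx.
L = 16·Dx + (2 + 6·x + 6·x^2 + 2·x^3)·Dx^2 + (1 + 4·x + 6·x^2 + 4·x^3 + x^4)·Dx^3  (order 3).
h: a_k = 0, 0, -4, 8/3, 10/3, -56/5, 772/45, -120/7, …
ICs: h(0) = 0, h′(0) = 0, h′′(0) = -8.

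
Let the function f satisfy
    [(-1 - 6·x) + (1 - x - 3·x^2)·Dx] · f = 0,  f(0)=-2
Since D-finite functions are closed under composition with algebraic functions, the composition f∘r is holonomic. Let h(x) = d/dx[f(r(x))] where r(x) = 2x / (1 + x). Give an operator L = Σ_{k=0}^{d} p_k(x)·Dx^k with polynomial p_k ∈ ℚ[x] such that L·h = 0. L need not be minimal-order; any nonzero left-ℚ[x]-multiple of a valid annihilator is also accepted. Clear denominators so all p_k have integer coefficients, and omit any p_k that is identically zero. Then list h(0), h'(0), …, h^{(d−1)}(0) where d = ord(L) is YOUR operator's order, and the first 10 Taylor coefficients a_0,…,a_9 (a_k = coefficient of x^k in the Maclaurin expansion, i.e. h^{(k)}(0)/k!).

f: a_k = -2, -2, -8, -14, -38, -80, -194, -434, -1016, -2318, …
f∘r: x↦r, Dx↦Dx/r' in L_f ⇒ L₀.
h₀' ⇒ L via d/dx closure of L₀.
L = (14 + 78·x + 546·x^2 + 338·x^3) + (-1 - 14·x + 182·x^3 + 169·x^4)·Dx  (order 1).
h: a_k = -4, -56, -156, -1456, -3380, -28392, -61516, -492128, -1028196, -7997080, …
ICs: h(0) = -4.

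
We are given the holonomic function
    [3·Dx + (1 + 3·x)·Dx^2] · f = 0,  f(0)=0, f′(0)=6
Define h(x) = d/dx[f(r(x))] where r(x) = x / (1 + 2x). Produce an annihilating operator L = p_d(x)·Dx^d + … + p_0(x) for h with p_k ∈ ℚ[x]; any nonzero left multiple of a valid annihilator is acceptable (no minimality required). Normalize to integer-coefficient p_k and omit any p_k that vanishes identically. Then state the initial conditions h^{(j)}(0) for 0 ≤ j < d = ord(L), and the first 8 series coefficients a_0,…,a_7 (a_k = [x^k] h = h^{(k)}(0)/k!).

f: a_k = 0, 6, -9, 18, -81/2, 486/5, -243, 4374/7, …
f∘r: x↦r, Dx↦Dx/r' in L_f ⇒ L₀.
h=h₀': d/dx-closure on L₀ ⇒ L.
L = (7 + 20·x) + (1 + 7·x + 10·x^2)·Dx  (order 1).
h: a_k = 6, -42, 234, -1218, 6186, -31122, 155994, -780738, …
ICs: h(0) = 6.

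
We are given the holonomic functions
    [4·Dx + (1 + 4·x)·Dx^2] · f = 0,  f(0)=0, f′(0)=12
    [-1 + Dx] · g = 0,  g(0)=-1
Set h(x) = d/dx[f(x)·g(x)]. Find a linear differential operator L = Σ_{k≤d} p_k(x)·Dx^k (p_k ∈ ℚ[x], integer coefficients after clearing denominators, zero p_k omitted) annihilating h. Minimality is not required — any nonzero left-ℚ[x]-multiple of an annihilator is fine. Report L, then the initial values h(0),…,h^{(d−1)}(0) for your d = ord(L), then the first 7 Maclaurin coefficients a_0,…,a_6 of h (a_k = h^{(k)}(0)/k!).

f: a_k = 0, 12, -24, 64, -192, 3072/5, -2048, …
g: a_k = -1, -1, -1/2, -1/6, -1/24, -1/120, -1/720, …
L₀ := L_f ⊗_s L_g (sym. prod.), ord ≤ 2.
Derive L from L₀ (diff closure).
L = (25 - 24·x + 16·x^2) + (-22 + 32·x - 32·x^2)·Dx + (-3 - 8·x + 16·x^2)·Dx^2  (order 2).
h: a_k = -12, 24, -138, 552, -4509/2, 9119, -2205587/60, …
ICs: h(0) = -12, h′(0) = 24.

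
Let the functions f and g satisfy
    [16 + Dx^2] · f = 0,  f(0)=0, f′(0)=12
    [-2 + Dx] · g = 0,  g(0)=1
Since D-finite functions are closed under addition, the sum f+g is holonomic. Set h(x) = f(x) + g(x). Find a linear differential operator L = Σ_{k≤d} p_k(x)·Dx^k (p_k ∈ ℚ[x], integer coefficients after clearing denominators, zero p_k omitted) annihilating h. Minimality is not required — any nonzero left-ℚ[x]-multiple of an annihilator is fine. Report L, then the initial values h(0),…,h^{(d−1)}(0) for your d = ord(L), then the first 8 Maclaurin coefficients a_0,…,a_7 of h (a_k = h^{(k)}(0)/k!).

L = -32 + 16·Dx - 2·Dx^2 + Dx^3  (order 3).
h: a_k = 1, 14, 2, -92/3, 2/3, 388/15, 4/45, -3064/315, …
ICs: h(0) = 1, h′(0) = 14, h′′(0) = 4.

f: a_k = 0, 12, 0, -32, 0, 128/5, 0, -1024/105, …
g: a_k = 1, 2, 2, 4/3, 2/3, 4/15, 4/45, 8/315, …
f+g: L₀ = lclm(L_f,L_g), ord ≤ 2+1.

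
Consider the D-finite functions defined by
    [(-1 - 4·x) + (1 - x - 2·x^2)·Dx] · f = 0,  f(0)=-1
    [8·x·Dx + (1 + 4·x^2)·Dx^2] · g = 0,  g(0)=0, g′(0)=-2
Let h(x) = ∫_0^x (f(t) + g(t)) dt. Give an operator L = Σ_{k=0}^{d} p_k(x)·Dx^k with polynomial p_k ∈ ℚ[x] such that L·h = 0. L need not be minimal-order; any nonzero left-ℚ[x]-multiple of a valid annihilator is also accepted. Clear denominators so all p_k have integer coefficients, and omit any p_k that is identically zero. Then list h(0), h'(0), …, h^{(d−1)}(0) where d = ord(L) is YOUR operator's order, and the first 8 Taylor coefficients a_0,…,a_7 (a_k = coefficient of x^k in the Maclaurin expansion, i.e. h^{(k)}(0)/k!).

f: a_k = -1, -1, -3, -5, -11, -21, -43, -85, …
g: a_k = 0, -2, 0, 8/3, 0, -32/5, 0, 128/7, …
h₀=f+g: left-lcm gives L₀, ord ≤ 3.
∫: right-multiply L₀ by Dx.
L = (-24 + 96·x + 864·x^2 + 1536·x^3 + 3264·x^4 + 768·x^6)·Dx^2 + (19 + 80·x + 100·x^2 + 544·x^3 + 1424·x^4 + 2368·x^5 + 192·x^6 + 768·x^7)·Dx^3 + (-3 - 7·x - 32·x^2 + 28·x^3 - 24·x^4 + 240·x^5 + 256·x^6 + 64·x^7 + 128·x^8)·Dx^4  (order 4).
h: a_k = 0, -1, -3/2, -1, -7/12, -11/5, -137/30, -43/7, …
ICs: h(0) = 0, h′(0) = -1, h′′(0) = -3, h′′′(0) = -6.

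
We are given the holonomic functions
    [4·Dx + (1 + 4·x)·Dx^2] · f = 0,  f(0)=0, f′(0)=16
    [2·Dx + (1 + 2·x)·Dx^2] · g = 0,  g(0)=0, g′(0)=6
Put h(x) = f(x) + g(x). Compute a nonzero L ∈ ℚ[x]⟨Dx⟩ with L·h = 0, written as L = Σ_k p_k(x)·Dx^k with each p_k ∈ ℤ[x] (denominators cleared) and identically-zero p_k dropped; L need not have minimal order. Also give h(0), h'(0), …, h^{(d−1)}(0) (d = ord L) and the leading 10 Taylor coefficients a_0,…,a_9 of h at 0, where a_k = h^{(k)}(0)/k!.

L = 16·Dx + (12 + 32·x)·Dx^2 + (1 + 6·x + 8·x^2)·Dx^3  (order 3).
h: a_k = 0, 22, -38, 280/3, -268, 4192/5, -8288/3, 65920/7, -32864, 1050112/9, …
ICs: h(0) = 0, h′(0) = 22, h′′(0) = -76.

f: a_k = 0, 16, -32, 256/3, -256, 4096/5, -8192/3, 65536/7, -32768, 1048576/9, …
g: a_k = 0, 6, -6, 8, -12, 96/5, -32, 384/7, -96, 512/3, …
h₀=f+g: left-lcm gives L₀, ord ≤ 4.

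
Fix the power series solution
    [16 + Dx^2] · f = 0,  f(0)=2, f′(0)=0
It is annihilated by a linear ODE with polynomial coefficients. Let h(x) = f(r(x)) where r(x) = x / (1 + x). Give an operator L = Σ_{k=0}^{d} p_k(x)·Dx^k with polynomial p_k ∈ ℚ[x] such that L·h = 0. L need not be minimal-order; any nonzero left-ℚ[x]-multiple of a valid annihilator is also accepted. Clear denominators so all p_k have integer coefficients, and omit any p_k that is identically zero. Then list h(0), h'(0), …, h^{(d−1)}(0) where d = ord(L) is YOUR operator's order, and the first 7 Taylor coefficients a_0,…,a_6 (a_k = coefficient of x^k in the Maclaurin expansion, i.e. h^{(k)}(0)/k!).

L = 16 + (2 + 6·x + 6·x^2 + 2·x^3)·Dx + (1 + 4·x + 6·x^2 + 4·x^3 + x^4)·Dx^2  (order 2).
h: a_k = 2, 0, -16, 32, -80/3, -64/3, 5488/45, …
ICs: h(0) = 2, h′(0) = 0.

f: a_k = 2, 0, -16, 0, 64/3, 0, -512/45, …
Substitute x→r, Dx→(1/r')Dx; clear ⇒ L₀.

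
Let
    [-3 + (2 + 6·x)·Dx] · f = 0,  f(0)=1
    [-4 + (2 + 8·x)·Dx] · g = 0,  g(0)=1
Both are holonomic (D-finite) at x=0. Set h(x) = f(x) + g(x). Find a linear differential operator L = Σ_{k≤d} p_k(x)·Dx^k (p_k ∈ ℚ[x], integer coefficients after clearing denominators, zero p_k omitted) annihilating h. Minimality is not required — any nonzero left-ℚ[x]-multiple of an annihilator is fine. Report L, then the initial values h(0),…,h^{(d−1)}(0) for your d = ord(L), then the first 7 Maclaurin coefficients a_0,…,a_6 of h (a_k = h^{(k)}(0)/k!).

L = -6 + (7 + 24·x)·Dx + (2 + 14·x + 24·x^2)·Dx^2  (order 2).
h: a_k = 2, 7/2, -25/8, 91/16, -1685/128, 8869/256, -101325/1024, …
ICs: h(0) = 2, h′(0) = 7/2.

f: a_k = 1, 3/2, -9/8, 27/16, -405/128, 1701/256, -15309/1024, …
g: a_k = 1, 2, -2, 4, -10, 28, -84, …
h₀=f+g: left-lcm gives L₀, ord ≤ 2.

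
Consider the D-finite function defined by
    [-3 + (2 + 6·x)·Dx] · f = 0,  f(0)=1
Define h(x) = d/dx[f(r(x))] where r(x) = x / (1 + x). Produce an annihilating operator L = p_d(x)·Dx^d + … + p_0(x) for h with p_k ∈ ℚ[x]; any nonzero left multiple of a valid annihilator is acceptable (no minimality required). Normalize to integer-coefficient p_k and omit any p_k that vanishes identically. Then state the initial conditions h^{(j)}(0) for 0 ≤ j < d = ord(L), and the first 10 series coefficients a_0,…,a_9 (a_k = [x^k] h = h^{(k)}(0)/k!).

L = (-7 - 16·x) + (-2 - 10·x - 8·x^2)·Dx  (order 1).
h: a_k = 3/2, -21/4, 261/16, -1677/32, 45345/256, -318915/512, 4608345/2048, -33903165/4096, 2020675545/65536, -15193591815/131072, …
ICs: h(0) = 3/2.

f: a_k = 1, 3/2, -9/8, 27/16, -405/128, 1701/256, -15309/1024, 72171/2048, -2814669/32768, 14073345/65536, …
f∘r: x↦r, Dx↦Dx/r' in L_f ⇒ L₀.
Differentiate: ansatz ord ≤ ord L₀ ⇒ L.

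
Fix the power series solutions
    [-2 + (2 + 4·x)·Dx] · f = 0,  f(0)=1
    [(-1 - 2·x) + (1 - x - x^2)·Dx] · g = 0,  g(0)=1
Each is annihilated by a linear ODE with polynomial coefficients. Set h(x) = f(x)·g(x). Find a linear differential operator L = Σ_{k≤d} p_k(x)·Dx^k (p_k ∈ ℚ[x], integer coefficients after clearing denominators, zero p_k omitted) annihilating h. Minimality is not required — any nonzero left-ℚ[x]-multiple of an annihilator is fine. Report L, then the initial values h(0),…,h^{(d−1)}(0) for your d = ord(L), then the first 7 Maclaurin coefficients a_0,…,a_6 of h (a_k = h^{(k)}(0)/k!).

f: a_k = 1, 1, -1/2, 1/2, -5/8, 7/8, -21/16, …
g: a_k = 1, 1, 2, 3, 5, 8, 13, …
L₀ := L_f ⊗_s L_g (sym. prod.), ord ≤ 1.
L = (2 + 3·x + 3·x^2) + (-1 - x + 3·x^2 + 2·x^3)·Dx  (order 1).
h: a_k = 1, 2, 5/2, 5, 55/8, 51/4, 293/16, …
ICs: h(0) = 1.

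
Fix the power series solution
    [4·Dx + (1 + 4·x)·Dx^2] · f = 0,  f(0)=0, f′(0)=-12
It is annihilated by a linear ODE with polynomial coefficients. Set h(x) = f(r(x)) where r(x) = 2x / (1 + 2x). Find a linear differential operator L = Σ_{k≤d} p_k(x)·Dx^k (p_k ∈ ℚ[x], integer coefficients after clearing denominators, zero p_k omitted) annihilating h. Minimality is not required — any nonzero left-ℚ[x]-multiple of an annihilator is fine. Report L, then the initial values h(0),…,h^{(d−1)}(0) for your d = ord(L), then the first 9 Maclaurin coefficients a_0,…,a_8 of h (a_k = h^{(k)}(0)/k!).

L = (12 + 40·x)·Dx + (1 + 12·x + 20·x^2)·Dx^2  (order 2).
h: a_k = 0, -24, 144, -992, 7488, -299904/5, 499968, -29999616/7, 37499904, …
ICs: h(0) = 0, h′(0) = -24.

f: a_k = 0, -12, 24, -64, 192, -3072/5, 2048, -49152/7, 24576, …
f∘r: x↦r, Dx↦Dx/r' in L_f ⇒ L₀.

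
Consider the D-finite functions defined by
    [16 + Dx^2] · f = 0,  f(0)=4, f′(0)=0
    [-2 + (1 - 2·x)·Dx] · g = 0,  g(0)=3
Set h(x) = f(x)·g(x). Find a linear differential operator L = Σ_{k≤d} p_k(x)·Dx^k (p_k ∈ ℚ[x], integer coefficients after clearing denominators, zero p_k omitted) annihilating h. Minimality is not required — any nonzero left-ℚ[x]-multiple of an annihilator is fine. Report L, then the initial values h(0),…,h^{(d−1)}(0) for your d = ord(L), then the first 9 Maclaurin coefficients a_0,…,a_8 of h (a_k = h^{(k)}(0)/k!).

L = (-16 + 32·x) + 4·Dx + (-1 + 2·x)·Dx^2  (order 2).
h: a_k = 12, 24, -48, -96, -64, -128, -4864/15, -9728/15, -134144/105, …
ICs: h(0) = 12, h′(0) = 24.

f: a_k = 4, 0, -32, 0, 128/3, 0, -1024/45, 0, 2048/315, …
g: a_k = 3, 6, 12, 24, 48, 96, 192, 384, 768, …
f·g: L₀ = L_f ⊗_s L_g, ord ≤ 2·1.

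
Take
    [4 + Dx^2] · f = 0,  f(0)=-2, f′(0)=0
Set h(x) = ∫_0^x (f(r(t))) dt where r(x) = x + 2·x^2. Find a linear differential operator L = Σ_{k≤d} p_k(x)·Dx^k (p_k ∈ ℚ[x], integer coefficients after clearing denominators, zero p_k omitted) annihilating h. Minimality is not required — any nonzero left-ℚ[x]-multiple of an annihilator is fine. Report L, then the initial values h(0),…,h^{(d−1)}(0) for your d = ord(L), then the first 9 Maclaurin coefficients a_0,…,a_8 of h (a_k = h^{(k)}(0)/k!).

f: a_k = -2, 0, 4, 0, -4/3, 0, 8/45, 0, -4/315, …
f∘r: x↦r, Dx↦Dx/r' in L_f ⇒ L₀.
h=∫h₀ ⇒ L = L₀·Dx.
L = (4 + 48·x + 192·x^2 + 256·x^3)·Dx - 4·Dx^2 + (1 + 4·x)·Dx^3  (order 3).
h: a_k = 0, -2, 0, 4/3, 4, 44/15, -16/9, -1432/315, -76/15, …
ICs: h(0) = 0, h′(0) = -2, h′′(0) = 0.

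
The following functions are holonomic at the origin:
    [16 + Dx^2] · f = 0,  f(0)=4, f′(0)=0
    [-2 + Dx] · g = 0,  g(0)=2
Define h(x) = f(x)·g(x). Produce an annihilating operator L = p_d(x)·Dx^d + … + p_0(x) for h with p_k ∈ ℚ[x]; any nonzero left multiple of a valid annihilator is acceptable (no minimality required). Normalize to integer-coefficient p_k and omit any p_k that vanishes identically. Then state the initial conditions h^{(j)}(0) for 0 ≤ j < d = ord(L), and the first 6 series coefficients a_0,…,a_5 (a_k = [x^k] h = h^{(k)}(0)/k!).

f: a_k = 4, 0, -32, 0, 128/3, 0, …
g: a_k = 2, 4, 4, 8/3, 4/3, 8/15, …
h₀=f·g: eliminate ⇒ L₀, order ≤ 2·1.
L = 20 - 4·Dx + Dx^2  (order 2).
h: a_k = 8, 16, -48, -352/3, -112/3, 1312/15, …
ICs: h(0) = 8, h′(0) = 16.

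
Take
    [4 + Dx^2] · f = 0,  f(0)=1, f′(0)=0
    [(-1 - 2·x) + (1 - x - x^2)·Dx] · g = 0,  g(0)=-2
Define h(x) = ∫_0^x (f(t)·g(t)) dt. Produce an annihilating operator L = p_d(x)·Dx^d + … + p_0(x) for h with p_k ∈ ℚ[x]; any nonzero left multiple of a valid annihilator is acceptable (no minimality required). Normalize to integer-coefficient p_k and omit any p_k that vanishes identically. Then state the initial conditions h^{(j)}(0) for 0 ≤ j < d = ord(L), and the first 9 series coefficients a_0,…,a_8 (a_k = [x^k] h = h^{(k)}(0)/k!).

L = (-2 + 4·x + 4·x^2)·Dx + (2 + 4·x)·Dx^2 + (-1 + x + x^2)·Dx^3  (order 3).
h: a_k = 0, -2, -1, 0, -1/2, -2/3, -8/9, -382/315, -311/180, …
ICs: h(0) = 0, h′(0) = -2, h′′(0) = -2.

f: a_k = 1, 0, -2, 0, 2/3, 0, -4/45, 0, 2/315, …
g: a_k = -2, -2, -4, -6, -10, -16, -26, -42, -68, …
L₀ := L_f ⊗_s L_g (sym. prod.), ord ≤ 2.
Integrate: L := L₀·Dx.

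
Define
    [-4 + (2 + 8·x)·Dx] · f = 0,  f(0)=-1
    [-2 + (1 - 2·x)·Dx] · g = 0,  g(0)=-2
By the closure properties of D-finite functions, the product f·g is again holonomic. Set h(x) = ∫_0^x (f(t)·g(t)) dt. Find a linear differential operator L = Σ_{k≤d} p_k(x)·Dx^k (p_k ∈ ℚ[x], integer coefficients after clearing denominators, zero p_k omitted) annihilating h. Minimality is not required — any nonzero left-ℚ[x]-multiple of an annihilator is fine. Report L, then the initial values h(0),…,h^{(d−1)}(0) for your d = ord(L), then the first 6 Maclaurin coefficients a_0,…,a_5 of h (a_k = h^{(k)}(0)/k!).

f: a_k = -1, -2, 2, -4, 10, -28, …
g: a_k = -2, -4, -8, -16, -32, -64, …
Product ⇒ symmetric product L₀, ord ≤ 1.
h=∫₀ˣh₀: take L = L₀·Dx.
L = (4 + 4·x)·Dx + (-1 - 2·x + 8·x^2)·Dx^2  (order 2).
h: a_k = 0, 2, 4, 4, 8, 44/5, …
ICs: h(0) = 0, h′(0) = 2.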